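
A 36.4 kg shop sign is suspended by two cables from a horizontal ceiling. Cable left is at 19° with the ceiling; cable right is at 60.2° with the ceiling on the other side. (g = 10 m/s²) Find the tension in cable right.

T_right ≈ 350 N

Weight W = 36.4 × 10 = 364 N acts straight down.
Horizontal: T_left cos 19° = T_right cos 60.2°  →  T_left = 0.5256 T_right.
Vertical: T_left sin 19° + T_right sin 60.2° = 364.
Substituting the horizontal relation into the vertical equation gives 1.039 T_right = 364, so T_right = 350.4 N.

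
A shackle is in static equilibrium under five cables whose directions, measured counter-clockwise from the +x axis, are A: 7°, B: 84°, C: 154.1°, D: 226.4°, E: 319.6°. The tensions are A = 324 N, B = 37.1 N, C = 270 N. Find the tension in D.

T_D ≈ 202 N

Resolve: ΣF_x = 324 cos 7° + 37.1 cos 84° + 270 cos 154.1° + T_D cos 226.4° + T_E cos 319.6° = 0.
        ΣF_y = 324 sin 7° + 37.1 sin 84° + 270 sin 154.1° + T_D sin 226.4° + T_E sin 319.6° = 0.
The known terms sum to (82.58, 194.3) N, so -0.6896 T_D + 0.7615 T_E = -82.58 and -0.7242 T_D − 0.6481 T_E = -194.3.
Solving simultaneously: T_D = 201.8 N, T_E = 74.32 N.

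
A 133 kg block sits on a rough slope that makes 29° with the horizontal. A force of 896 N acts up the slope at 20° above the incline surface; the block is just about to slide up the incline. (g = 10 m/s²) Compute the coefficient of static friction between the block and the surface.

On the verge of sliding up the incline, friction is at its maximum μN and acts down the slope.
Perpendicular to incline: N = W cos 29° − P sin 20° = 1163 − 306.5 = 856.8 N.
Along incline: P cos 20° − μN = W sin 29° → μ = −(W sin 29° − P cos 20°) / N = 0.2301.

μ ≈ 0.230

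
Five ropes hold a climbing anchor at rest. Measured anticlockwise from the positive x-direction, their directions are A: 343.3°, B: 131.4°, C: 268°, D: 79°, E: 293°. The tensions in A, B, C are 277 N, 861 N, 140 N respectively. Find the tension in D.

Resolve: ΣF_x = 277 cos 343.3° + 861 cos 131.4° + 140 cos 268° + T_D cos 79° + T_E cos 293° = 0.
        ΣF_y = 277 sin 343.3° + 861 sin 131.4° + 140 sin 268° + T_D sin 79° + T_E sin 293° = 0.
The known terms sum to (-309, 426.3) N, so 0.1908 T_D + 0.3907 T_E = 309 and 0.9816 T_D − 0.9205 T_E = -426.3.
Solving simultaneously: T_D = 210.7 N, T_E = 687.8 N.

T_D ≈ 211 N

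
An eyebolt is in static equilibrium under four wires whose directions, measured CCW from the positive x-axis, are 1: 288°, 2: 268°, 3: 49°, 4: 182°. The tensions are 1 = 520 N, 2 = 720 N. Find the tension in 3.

T_3 ≈ 1670 N

Resolve: ΣF_x = 520 cos 288° + 720 cos 268° + T_3 cos 49° + T_4 cos 182° = 0.
        ΣF_y = 520 sin 288° + 720 sin 268° + T_3 sin 49° + T_4 sin 182° = 0.
The known terms sum to (135.6, -1214) N, so 0.6561 T_3 − 0.9994 T_4 = -135.6 and 0.7547 T_3 − 0.0349 T_4 = 1214.
Solving simultaneously: T_3 = 1666 N, T_4 = 1229 N.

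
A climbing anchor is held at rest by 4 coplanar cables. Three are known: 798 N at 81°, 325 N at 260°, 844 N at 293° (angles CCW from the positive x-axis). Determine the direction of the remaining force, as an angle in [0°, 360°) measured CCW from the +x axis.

Sum the known components: ΣF_x = 398.2 N, ΣF_y = -308.8 N.
For equilibrium the remaining force must supply (−ΣF_x, −ΣF_y) = (-398.2, 308.8) N.
Magnitude = √((-398.2)² + (308.8)²) = 503.9 N; direction = atan2(308.8, -398.2) = 142.2°.

θ ≈ 142°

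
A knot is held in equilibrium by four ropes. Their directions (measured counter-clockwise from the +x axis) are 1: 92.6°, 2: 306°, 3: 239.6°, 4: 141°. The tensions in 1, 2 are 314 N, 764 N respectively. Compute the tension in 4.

T_4 ≈ 535 N

Resolve: ΣF_x = 314 cos 92.6° + 764 cos 306° + T_3 cos 239.6° + T_4 cos 141° = 0.
        ΣF_y = 314 sin 92.6° + 764 sin 306° + T_3 sin 239.6° + T_4 sin 141° = 0.
The known terms sum to (434.8, -304.4) N, so -0.5060 T_3 − 0.7771 T_4 = -434.8 and -0.8625 T_3 + 0.6293 T_4 = 304.4.
Solving simultaneously: T_3 = 37.49 N, T_4 = 535.1 N.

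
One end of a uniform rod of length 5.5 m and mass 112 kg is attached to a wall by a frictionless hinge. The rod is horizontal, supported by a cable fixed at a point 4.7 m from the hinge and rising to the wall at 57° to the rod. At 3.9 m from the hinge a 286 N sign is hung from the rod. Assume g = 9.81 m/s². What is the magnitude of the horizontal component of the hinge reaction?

H_x ≈ 572 N

Take torques about the hinge: T sin 57° · 4.7 = 112×9.81×2.75 + 286×3.9 = 4136.9 N·m.
So T = 4136.9 / (0.8387 × 4.7) = 1049.5 N.
ΣF_x = 0: H_x = T cos 57° = 571.6 N.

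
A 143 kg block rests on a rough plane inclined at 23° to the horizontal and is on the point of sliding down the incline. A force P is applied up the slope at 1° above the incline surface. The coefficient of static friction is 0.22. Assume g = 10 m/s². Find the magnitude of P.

P ≈ 270 N

On the verge of sliding down the incline, friction equals μN and acts up the slope.
Perpendicular: N + P sin 1° = W cos 23° = 1316 N.
Along incline: P cos 1° + μN = W sin 23° with W sin 23° = 558.7 N.
Solving the pair for P and N: P = 270.2 N, N = 1312 N (and f = μN = 288.6 N).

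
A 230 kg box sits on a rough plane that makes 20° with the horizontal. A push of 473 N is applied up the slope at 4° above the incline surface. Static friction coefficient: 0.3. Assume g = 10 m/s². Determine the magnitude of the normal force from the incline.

N ≈ 2130 N

Axes along / perpendicular to the incline. W sin 20° = 786.6 N down-slope; W cos 20° = 2161 N into the surface.
Perpendicular: N = W cos 20° − P sin 4° = 2161 − 32.99 = 2128 N.
Along incline: P cos 4° + f = W sin 20° (friction acts up-slope) → f = 786.6 − 471.8 = 314.8 N.
|f| = 314.8 N ≤ μN = 638.5 N, so the box is indeed static.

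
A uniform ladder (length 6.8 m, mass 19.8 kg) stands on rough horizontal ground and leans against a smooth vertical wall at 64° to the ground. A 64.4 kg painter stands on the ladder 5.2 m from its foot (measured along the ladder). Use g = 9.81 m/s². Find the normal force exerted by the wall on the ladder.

N_wall ≈ 283 N

Torques about the foot: N_wall · 6.8 sin 64° = 19.8×9.81×3.4 cos 64° + 64.4×9.81×5.2 cos 64° → N_wall = 283 N.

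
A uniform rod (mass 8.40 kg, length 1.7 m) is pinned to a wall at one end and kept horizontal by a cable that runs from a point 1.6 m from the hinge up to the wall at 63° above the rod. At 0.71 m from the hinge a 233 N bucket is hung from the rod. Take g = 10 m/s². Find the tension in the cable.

Take torques about the hinge: T sin 63° · 1.6 = 8.40×10×0.85 + 233×0.71 = 236.83 N·m.
So T = 236.83 / (0.8910 × 1.6) = 166.13 N.

T ≈ 166 N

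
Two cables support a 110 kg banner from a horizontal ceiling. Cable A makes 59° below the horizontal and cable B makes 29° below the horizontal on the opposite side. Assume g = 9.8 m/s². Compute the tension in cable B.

Weight W = 110 × 9.8 = 1078 N acts straight down.
Horizontal: T_A cos 59° = T_B cos 29°  →  T_A = 1.698 T_B.
Vertical: T_A sin 59° + T_B sin 29° = 1078.
Substituting the horizontal relation into the vertical equation gives 1.94 T_B = 1078, so T_B = 555.5 N.

T_B ≈ 556 N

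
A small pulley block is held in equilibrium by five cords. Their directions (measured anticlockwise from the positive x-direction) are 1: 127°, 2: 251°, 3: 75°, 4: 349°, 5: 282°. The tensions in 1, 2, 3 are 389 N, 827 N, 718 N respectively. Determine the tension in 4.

Resolve: ΣF_x = 389 cos 127° + 827 cos 251° + 718 cos 75° + T_4 cos 349° + T_5 cos 282° = 0.
        ΣF_y = 389 sin 127° + 827 sin 251° + 718 sin 75° + T_4 sin 349° + T_5 sin 282° = 0.
The known terms sum to (-317.5, 222.3) N, so 0.9816 T_4 + 0.2079 T_5 = 317.5 and -0.1908 T_4 − 0.9781 T_5 = -222.3.
Solving simultaneously: T_4 = 287.2 N, T_5 = 171.2 N.

T_4 ≈ 287 N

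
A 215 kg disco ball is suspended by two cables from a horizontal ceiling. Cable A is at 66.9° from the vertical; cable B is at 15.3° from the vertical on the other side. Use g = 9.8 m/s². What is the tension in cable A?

Angles from the horizontal: cable A is 90° − 66.9° = 23.1°, cable B is 90° − 15.3° = 74.7°.
Weight W = 215 × 9.8 = 2107 N acts straight down.
Horizontal: T_A cos 23.1° = T_B cos 74.7°  →  T_B = 3.486 T_A.
Vertical: T_A sin 23.1° + T_B sin 74.7° = 2107.
Substituting the horizontal relation into the vertical equation gives 3.755 T_A = 2107, so T_A = 561.2 N.

T_A ≈ 561 N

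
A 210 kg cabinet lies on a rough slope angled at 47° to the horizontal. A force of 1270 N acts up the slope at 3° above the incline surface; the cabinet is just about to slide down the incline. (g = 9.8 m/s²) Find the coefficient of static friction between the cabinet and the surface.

On the verge of sliding down the incline, friction is at its maximum μN and acts up the slope.
Perpendicular to incline: N = W cos 47° − P sin 3° = 1404 − 66.47 = 1337 N.
Along incline: P cos 3° + μN = W sin 47° → μ = (W sin 47° − P cos 3°) / N = 0.1772.

μ ≈ 0.177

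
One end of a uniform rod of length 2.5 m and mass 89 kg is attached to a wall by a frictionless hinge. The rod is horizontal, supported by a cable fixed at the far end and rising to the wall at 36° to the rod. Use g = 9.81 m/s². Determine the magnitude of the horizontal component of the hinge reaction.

Take torques about the hinge: T sin 36° · 2.5 = 89×9.81×1.25 = 1091.4 N·m.
So T = 1091.4 / (0.5878 × 2.5) = 742.69 N.
ΣF_x = 0: H_x = T cos 36° = 600.85 N.

H_x ≈ 601 N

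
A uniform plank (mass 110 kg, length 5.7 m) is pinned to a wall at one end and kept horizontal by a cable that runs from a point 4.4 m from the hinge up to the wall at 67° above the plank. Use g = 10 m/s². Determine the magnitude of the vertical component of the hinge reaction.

|H_y| ≈ 388 N

Take torques about the hinge: T sin 67° · 4.4 = 110×10×2.85 = 3135 N·m.
So T = 3135 / (0.9205 × 4.4) = 774.03 N.
ΣF_y = 0: H_y = (110×10) − T sin 67° = 1100 − 712.5 = 387.5 N.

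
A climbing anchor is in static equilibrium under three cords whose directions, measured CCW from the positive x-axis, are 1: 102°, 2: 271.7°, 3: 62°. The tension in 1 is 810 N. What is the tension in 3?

T_3 ≈ 292 N

Resolve: ΣF_x = 810 cos 102° + T_2 cos 271.7° + T_3 cos 62° = 0.
        ΣF_y = 810 sin 102° + T_2 sin 271.7° + T_3 sin 62° = 0.
The known terms sum to (-168.4, 792.3) N, so 0.0297 T_2 + 0.4695 T_3 = 168.4 and -0.9996 T_2 + 0.8829 T_3 = -792.3.
Solving simultaneously: T_2 = 1051 N, T_3 = 292.3 N.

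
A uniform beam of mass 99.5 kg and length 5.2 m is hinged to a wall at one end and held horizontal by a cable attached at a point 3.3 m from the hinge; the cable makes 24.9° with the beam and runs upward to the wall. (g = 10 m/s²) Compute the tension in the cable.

Take torques about the hinge: T sin 24.9° · 3.3 = 99.5×10×2.6 = 2587 N·m.
So T = 2587 / (0.4210 × 3.3) = 1861.9 N.

T ≈ 1860 N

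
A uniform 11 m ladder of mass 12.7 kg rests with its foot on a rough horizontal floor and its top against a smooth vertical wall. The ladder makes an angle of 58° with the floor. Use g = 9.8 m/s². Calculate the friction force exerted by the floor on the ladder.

Torques about the foot: N_wall · 11 sin 58° = 12.7×9.8×5.5 cos 58° → N_wall = 38.886 N.
ΣF_x = 0: f_floor = N_wall = 38.886 N.

f ≈ 38.9 N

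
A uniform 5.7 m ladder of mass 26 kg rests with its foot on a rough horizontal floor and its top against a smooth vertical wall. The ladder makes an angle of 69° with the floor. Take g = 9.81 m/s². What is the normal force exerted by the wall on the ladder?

Torques about the foot: N_wall · 5.7 sin 69° = 26×9.81×2.85 cos 69° → N_wall = 48.954 N.

N_wall ≈ 49 N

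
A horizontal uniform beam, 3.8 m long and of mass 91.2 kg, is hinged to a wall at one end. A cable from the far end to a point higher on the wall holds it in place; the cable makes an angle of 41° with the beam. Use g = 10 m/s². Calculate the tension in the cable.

T ≈ 695 N

Take torques about the hinge: T sin 41° · 3.8 = 91.2×10×1.9 = 1732.8 N·m.
So T = 1732.8 / (0.6561 × 3.8) = 695.06 N.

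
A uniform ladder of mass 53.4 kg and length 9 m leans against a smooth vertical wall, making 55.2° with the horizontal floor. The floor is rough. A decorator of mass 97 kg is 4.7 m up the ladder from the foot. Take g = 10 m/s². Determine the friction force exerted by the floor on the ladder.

f ≈ 538 N

Torques about the foot: N_wall · 9 sin 55.2° = 53.4×10×4.5 cos 55.2° + 97×10×4.7 cos 55.2° → N_wall = 537.64 N.
ΣF_x = 0: f_floor = N_wall = 537.64 N.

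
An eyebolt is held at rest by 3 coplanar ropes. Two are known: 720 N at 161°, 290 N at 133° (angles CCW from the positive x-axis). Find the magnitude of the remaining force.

F ≈ 986 N

Sum the known components: ΣF_x = -878.6 N, ΣF_y = 446.5 N.
For equilibrium the remaining force must supply (−ΣF_x, −ΣF_y) = (878.6, -446.5) N.
Magnitude = √((878.6)² + (-446.5)²) = 985.5 N; direction = atan2(-446.5, 878.6) = 333.1°.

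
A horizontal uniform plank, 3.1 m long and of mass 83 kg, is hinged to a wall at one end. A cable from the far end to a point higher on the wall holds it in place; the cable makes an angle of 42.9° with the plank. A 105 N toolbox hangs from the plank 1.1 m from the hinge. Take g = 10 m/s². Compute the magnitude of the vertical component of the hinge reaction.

|H_y| ≈ 483 N

Take torques about the hinge: T sin 42.9° · 3.1 = 83×10×1.55 + 105×1.1 = 1402 N·m.
So T = 1402 / (0.6807 × 3.1) = 664.38 N.
ΣF_y = 0: H_y = (83×10 + 105) − T sin 42.9° = 935 − 452.26 = 482.74 N.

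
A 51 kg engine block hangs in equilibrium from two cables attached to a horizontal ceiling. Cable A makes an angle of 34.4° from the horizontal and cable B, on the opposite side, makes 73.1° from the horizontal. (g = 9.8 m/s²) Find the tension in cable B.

Weight W = 51 × 9.8 = 499.8 N acts straight down.
Horizontal: T_A cos 34.4° = T_B cos 73.1°  →  T_A = 0.3523 T_B.
Vertical: T_A sin 34.4° + T_B sin 73.1° = 499.8.
Substituting the horizontal relation into the vertical equation gives 1.156 T_B = 499.8, so T_B = 432.4 N.

T_B ≈ 432 N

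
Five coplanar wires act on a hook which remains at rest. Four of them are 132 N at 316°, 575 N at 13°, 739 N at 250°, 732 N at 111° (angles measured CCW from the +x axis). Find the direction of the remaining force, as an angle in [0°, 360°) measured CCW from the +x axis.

θ ≈ 191°

Sum the known components: ΣF_x = 140.1 N, ΣF_y = 26.6 N.
For equilibrium the remaining force must supply (−ΣF_x, −ΣF_y) = (-140.1, -26.6) N.
Magnitude = √((-140.1)² + (-26.6)²) = 142.6 N; direction = atan2(-26.6, -140.1) = 190.7°.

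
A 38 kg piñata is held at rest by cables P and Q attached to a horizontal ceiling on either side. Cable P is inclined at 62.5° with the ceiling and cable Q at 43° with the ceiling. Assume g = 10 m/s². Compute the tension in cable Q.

T_Q ≈ 182 N

Weight W = 38 × 10 = 380 N acts straight down.
Horizontal: T_P cos 62.5° = T_Q cos 43°  →  T_P = 1.584 T_Q.
Vertical: T_P sin 62.5° + T_Q sin 43° = 380.
Substituting the horizontal relation into the vertical equation gives 2.087 T_Q = 380, so T_Q = 182.1 N.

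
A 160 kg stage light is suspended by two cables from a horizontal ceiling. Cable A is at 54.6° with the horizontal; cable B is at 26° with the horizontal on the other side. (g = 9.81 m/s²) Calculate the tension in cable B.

Weight W = 160 × 9.81 = 1570 N acts straight down.
Horizontal: T_A cos 54.6° = T_B cos 26°  →  T_A = 1.552 T_B.
Vertical: T_A sin 54.6° + T_B sin 26° = 1570.
Substituting the horizontal relation into the vertical equation gives 1.703 T_B = 1570, so T_B = 921.6 N.

T_B ≈ 922 N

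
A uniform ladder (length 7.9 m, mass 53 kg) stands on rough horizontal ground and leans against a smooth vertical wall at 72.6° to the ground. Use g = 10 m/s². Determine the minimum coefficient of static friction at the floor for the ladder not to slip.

μ_min ≈ 0.157

ΣF_y = 0: N_floor = 53×10 = 530 N.
Torques about the foot: N_wall · 7.9 sin 72.6° = 53×10×3.95 cos 72.6° → N_wall = 83.046 N.
ΣF_x = 0: f_floor = N_wall = 83.046 N.
μ_min = f_floor / N_floor = 83.046 / 530 = 0.1567.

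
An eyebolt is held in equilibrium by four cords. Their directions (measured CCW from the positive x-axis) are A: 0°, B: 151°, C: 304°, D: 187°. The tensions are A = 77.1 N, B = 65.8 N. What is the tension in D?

Resolve: ΣF_x = 77.1 cos 0° + 65.8 cos 151° + T_C cos 304° + T_D cos 187° = 0.
        ΣF_y = 77.1 sin 0° + 65.8 sin 151° + T_C sin 304° + T_D sin 187° = 0.
The known terms sum to (19.55, 31.9) N, so 0.5592 T_C − 0.9925 T_D = -19.55 and -0.8290 T_C − 0.1219 T_D = -31.9.
Solving simultaneously: T_C = 32.86 N, T_D = 38.21 N.

T_D ≈ 38.2 N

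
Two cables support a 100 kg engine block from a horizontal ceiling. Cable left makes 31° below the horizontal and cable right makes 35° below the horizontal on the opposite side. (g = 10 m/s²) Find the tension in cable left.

Weight W = 100 × 10 = 1000 N acts straight down.
Horizontal: T_left cos 31° = T_right cos 35°  →  T_right = 1.046 T_left.
Vertical: T_left sin 31° + T_right sin 35° = 1000.
Substituting the horizontal relation into the vertical equation gives 1.115 T_left = 1000, so T_left = 896.7 N.

T_left ≈ 897 N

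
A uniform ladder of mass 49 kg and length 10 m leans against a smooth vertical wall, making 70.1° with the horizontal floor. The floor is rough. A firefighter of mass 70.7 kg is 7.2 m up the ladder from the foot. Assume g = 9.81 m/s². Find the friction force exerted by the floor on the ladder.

Torques about the foot: N_wall · 10 sin 70.1° = 49×9.81×5 cos 70.1° + 70.7×9.81×7.2 cos 70.1° → N_wall = 267.77 N.
ΣF_x = 0: f_floor = N_wall = 267.77 N.

f ≈ 268 N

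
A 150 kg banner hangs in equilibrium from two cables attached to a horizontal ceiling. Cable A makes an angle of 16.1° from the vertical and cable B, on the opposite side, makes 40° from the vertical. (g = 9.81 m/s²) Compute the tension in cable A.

Angles from the horizontal: cable A is 90° − 16.1° = 73.9°, cable B is 90° − 40° = 50°.
Weight W = 150 × 9.81 = 1472 N acts straight down.
Horizontal: T_A cos 73.9° = T_B cos 50°  →  T_B = 0.4314 T_A.
Vertical: T_A sin 73.9° + T_B sin 50° = 1472.
Substituting the horizontal relation into the vertical equation gives 1.291 T_A = 1472, so T_A = 1140 N.

T_A ≈ 1140 N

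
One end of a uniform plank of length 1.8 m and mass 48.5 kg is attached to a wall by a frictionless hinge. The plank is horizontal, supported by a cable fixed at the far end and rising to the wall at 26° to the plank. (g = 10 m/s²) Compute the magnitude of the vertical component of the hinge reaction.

|H_y| ≈ 242 N

Take torques about the hinge: T sin 26° · 1.8 = 48.5×10×0.9 = 436.5 N·m.
So T = 436.5 / (0.4384 × 1.8) = 553.18 N.
ΣF_y = 0: H_y = (48.5×10) − T sin 26° = 485 − 242.5 = 242.5 N.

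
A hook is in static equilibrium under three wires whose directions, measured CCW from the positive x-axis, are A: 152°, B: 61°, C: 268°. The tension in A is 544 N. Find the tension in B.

Resolve: ΣF_x = 544 cos 152° + T_B cos 61° + T_C cos 268° = 0.
        ΣF_y = 544 sin 152° + T_B sin 61° + T_C sin 268° = 0.
The known terms sum to (-480.3, 255.4) N, so 0.4848 T_B − 0.0349 T_C = 480.3 and 0.8746 T_B − 0.9994 T_C = -255.4.
Solving simultaneously: T_B = 1077 N, T_C = 1198 N.

T_B ≈ 1080 N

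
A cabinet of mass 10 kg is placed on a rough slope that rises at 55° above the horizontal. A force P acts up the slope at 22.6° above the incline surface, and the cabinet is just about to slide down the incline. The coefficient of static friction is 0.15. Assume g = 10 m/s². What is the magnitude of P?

On the verge of sliding down the incline, friction equals μN and acts up the slope.
Perpendicular: N + P sin 22.6° = W cos 55° = 57.36 N.
Along incline: P cos 22.6° + μN = W sin 55° with W sin 55° = 81.92 N.
Solving the pair for P and N: P = 84.7 N, N = 24.81 N (and f = μN = 3.721 N).

P ≈ 84.7 N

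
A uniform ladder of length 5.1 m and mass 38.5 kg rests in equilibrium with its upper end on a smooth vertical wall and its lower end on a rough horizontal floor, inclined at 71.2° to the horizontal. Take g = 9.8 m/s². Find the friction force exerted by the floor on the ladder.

f ≈ 64.2 N

Torques about the foot: N_wall · 5.1 sin 71.2° = 38.5×9.8×2.55 cos 71.2° → N_wall = 64.222 N.
ΣF_x = 0: f_floor = N_wall = 64.222 N.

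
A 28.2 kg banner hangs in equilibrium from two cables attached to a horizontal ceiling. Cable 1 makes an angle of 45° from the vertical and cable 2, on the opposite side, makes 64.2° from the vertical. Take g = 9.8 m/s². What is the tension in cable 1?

T_1 ≈ 263 N

Angles from the horizontal: cable 1 is 90° − 45° = 45°, cable 2 is 90° − 64.2° = 25.8°.
Weight W = 28.2 × 9.8 = 276.4 N acts straight down.
Horizontal: T_1 cos 45° = T_2 cos 25.8°  →  T_2 = 0.7854 T_1.
Vertical: T_1 sin 45° + T_2 sin 25.8° = 276.4.
Substituting the horizontal relation into the vertical equation gives 1.049 T_1 = 276.4, so T_1 = 263.5 N.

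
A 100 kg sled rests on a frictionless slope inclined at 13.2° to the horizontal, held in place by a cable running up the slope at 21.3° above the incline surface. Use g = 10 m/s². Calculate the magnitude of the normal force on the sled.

Take axes along and perpendicular to the incline. Weight components: W sin 13.2° = 228.4 N down-slope, W cos 13.2° = 973.6 N into the surface.
Along incline: T cos 21.3° = W sin 13.2° → T = 245.1 N.
Perpendicular: N = W cos 13.2° − T sin 21.3° = 884.5 N.

N ≈ 885 N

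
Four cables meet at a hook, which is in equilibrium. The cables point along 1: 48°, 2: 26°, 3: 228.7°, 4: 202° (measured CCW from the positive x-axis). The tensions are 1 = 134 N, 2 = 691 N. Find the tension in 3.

T_3 ≈ 238 N

Resolve: ΣF_x = 134 cos 48° + 691 cos 26° + T_3 cos 228.7° + T_4 cos 202° = 0.
        ΣF_y = 134 sin 48° + 691 sin 26° + T_3 sin 228.7° + T_4 sin 202° = 0.
The known terms sum to (710.7, 402.5) N, so -0.6600 T_3 − 0.9272 T_4 = -710.7 and -0.7513 T_3 − 0.3746 T_4 = -402.5.
Solving simultaneously: T_3 = 238 N, T_4 = 597.1 N.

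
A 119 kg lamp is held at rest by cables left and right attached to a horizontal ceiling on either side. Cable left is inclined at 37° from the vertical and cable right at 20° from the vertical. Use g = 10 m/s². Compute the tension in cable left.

T_left ≈ 485 N

Angles from the horizontal: cable left is 90° − 37° = 53°, cable right is 90° − 20° = 70°.
Weight W = 119 × 10 = 1190 N acts straight down.
Horizontal: T_left cos 53° = T_right cos 70°  →  T_right = 1.76 T_left.
Vertical: T_left sin 53° + T_right sin 70° = 1190.
Substituting the horizontal relation into the vertical equation gives 2.452 T_left = 1190, so T_left = 485.3 N.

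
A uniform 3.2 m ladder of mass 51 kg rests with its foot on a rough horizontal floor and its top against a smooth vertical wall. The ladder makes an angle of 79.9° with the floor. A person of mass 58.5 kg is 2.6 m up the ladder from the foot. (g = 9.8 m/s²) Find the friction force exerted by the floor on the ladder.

Torques about the foot: N_wall · 3.2 sin 79.9° = 51×9.8×1.6 cos 79.9° + 58.5×9.8×2.6 cos 79.9° → N_wall = 127.49 N.
ΣF_x = 0: f_floor = N_wall = 127.49 N.

f ≈ 127 N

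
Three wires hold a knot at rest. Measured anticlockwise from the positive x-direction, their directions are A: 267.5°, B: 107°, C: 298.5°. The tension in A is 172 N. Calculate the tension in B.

T_B ≈ 444 N

Resolve: ΣF_x = 172 cos 267.5° + T_B cos 107° + T_C cos 298.5° = 0.
        ΣF_y = 172 sin 267.5° + T_B sin 107° + T_C sin 298.5° = 0.
The known terms sum to (-7.503, -171.8) N, so -0.2924 T_B + 0.4772 T_C = 7.503 and 0.9563 T_B − 0.8788 T_C = 171.8.
Solving simultaneously: T_B = 444.3 N, T_C = 288 N.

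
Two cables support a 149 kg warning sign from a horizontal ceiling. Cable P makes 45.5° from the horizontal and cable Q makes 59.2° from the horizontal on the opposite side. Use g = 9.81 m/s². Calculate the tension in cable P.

Weight W = 149 × 9.81 = 1462 N acts straight down.
Horizontal: T_P cos 45.5° = T_Q cos 59.2°  →  T_Q = 1.369 T_P.
Vertical: T_P sin 45.5° + T_Q sin 59.2° = 1462.
Substituting the horizontal relation into the vertical equation gives 1.889 T_P = 1462, so T_P = 773.8 N.

T_P ≈ 774 N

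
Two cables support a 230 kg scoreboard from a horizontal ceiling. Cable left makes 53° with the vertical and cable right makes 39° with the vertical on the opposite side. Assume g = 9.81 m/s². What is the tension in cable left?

Angles from the horizontal: cable left is 90° − 53° = 37°, cable right is 90° − 39° = 51°.
Weight W = 230 × 9.81 = 2256 N acts straight down.
Horizontal: T_left cos 37° = T_right cos 51°  →  T_right = 1.269 T_left.
Vertical: T_left sin 37° + T_right sin 51° = 2256.
Substituting the horizontal relation into the vertical equation gives 1.588 T_left = 2256, so T_left = 1421 N.

T_left ≈ 1420 N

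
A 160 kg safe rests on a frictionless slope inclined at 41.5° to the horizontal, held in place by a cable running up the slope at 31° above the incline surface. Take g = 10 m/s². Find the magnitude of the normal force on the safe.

N ≈ 561 N

Take axes along and perpendicular to the incline. Weight components: W sin 41.5° = 1060 N down-slope, W cos 41.5° = 1198 N into the surface.
Along incline: T cos 31° = W sin 41.5° → T = 1237 N.
Perpendicular: N = W cos 41.5° − T sin 31° = 561.3 N.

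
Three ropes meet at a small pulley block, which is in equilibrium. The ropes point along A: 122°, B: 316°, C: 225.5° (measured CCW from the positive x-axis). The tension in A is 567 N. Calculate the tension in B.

Resolve: ΣF_x = 567 cos 122° + T_B cos 316° + T_C cos 225.5° = 0.
        ΣF_y = 567 sin 122° + T_B sin 316° + T_C sin 225.5° = 0.
The known terms sum to (-300.5, 480.8) N, so 0.7193 T_B − 0.7009 T_C = 300.5 and -0.6947 T_B − 0.7133 T_C = -480.8.
Solving simultaneously: T_B = 551.4 N, T_C = 137.2 N.

T_B ≈ 551 N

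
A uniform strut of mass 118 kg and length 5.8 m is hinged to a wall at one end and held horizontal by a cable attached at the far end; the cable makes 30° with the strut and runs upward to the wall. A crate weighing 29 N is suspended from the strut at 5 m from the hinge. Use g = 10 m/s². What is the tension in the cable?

T ≈ 1230 N

Take torques about the hinge: T sin 30° · 5.8 = 118×10×2.9 + 29×5 = 3567 N·m.
So T = 3567 / (0.5000 × 5.8) = 1230 N.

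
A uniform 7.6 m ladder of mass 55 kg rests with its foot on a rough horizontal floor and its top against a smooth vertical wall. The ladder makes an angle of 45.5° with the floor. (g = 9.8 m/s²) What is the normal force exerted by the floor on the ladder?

ΣF_y = 0: N_floor = 55×9.8 = 539 N.

N_floor ≈ 539 N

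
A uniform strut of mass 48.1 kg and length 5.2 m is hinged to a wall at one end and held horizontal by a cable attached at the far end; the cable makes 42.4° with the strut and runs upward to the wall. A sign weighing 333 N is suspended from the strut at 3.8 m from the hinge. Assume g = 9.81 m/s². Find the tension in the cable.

T ≈ 711 N

Take torques about the hinge: T sin 42.4° · 5.2 = 48.1×9.81×2.6 + 333×3.8 = 2492.2 N·m.
So T = 2492.2 / (0.6743 × 5.2) = 710.77 N.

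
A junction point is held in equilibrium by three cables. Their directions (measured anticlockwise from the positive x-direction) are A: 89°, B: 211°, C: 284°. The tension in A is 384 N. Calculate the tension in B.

Resolve: ΣF_x = 384 cos 89° + T_B cos 211° + T_C cos 284° = 0.
        ΣF_y = 384 sin 89° + T_B sin 211° + T_C sin 284° = 0.
The known terms sum to (6.702, 383.9) N, so -0.8572 T_B + 0.2419 T_C = -6.702 and -0.5150 T_B − 0.9703 T_C = -383.9.
Solving simultaneously: T_B = 103.9 N, T_C = 340.5 N.

T_B ≈ 104 N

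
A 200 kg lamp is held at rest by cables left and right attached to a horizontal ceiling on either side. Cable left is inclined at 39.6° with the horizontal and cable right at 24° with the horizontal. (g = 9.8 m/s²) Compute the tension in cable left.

T_left ≈ 2000 N

Weight W = 200 × 9.8 = 1960 N acts straight down.
Horizontal: T_left cos 39.6° = T_right cos 24°  →  T_right = 0.8434 T_left.
Vertical: T_left sin 39.6° + T_right sin 24° = 1960.
Substituting the horizontal relation into the vertical equation gives 0.9805 T_left = 1960, so T_left = 1999 N.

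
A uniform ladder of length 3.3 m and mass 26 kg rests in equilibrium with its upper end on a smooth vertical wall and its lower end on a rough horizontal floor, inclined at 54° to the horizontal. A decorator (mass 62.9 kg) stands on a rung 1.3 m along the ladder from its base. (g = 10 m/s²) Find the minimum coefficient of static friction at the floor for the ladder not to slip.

μ_min ≈ 0.309

ΣF_y = 0: N_floor = 26×10 + 62.9×10 = 889 N.
Torques about the foot: N_wall · 3.3 sin 54° = 26×10×1.65 cos 54° + 62.9×10×1.3 cos 54° → N_wall = 274.48 N.
ΣF_x = 0: f_floor = N_wall = 274.48 N.
μ_min = f_floor / N_floor = 274.48 / 889 = 0.3088.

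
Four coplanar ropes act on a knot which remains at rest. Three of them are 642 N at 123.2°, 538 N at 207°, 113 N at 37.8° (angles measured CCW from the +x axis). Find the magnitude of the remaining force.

F ≈ 825 N

Sum the known components: ΣF_x = -741.6 N, ΣF_y = 362.2 N.
For equilibrium the remaining force must supply (−ΣF_x, −ΣF_y) = (741.6, -362.2) N.
Magnitude = √((741.6)² + (-362.2)²) = 825.3 N; direction = atan2(-362.2, 741.6) = 334.0°.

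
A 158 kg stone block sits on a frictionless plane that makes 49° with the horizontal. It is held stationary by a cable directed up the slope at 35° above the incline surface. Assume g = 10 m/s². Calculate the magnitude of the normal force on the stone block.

Take axes along and perpendicular to the incline. Weight components: W sin 49° = 1192 N down-slope, W cos 49° = 1037 N into the surface.
Along incline: T cos 35° = W sin 49° → T = 1456 N.
Perpendicular: N = W cos 49° − T sin 35° = 201.6 N.

N ≈ 202 N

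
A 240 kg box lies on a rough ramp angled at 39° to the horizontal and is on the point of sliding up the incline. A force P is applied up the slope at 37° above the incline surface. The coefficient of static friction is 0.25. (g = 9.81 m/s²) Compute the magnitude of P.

On the verge of sliding up the incline, friction equals μN and acts down the slope.
Perpendicular: N + P sin 37° = W cos 39° = 1830 N.
Along incline: P cos 37° = W sin 39° + μN  with W sin 39° = 1482 N.
Solving the pair for P and N: P = 2043 N, N = 600.1 N (and f = μN = 150 N).

P ≈ 2040 N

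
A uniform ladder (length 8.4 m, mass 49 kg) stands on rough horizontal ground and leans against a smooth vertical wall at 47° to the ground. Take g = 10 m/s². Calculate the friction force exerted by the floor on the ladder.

Torques about the foot: N_wall · 8.4 sin 47° = 49×10×4.2 cos 47° → N_wall = 228.47 N.
ΣF_x = 0: f_floor = N_wall = 228.47 N.

f ≈ 228 N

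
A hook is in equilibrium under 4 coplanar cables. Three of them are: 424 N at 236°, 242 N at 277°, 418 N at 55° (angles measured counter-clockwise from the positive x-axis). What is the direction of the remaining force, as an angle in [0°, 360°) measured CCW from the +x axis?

Sum the known components: ΣF_x = 32.15 N, ΣF_y = -249.3 N.
For equilibrium the remaining force must supply (−ΣF_x, −ΣF_y) = (-32.15, 249.3) N.
Magnitude = √((-32.15)² + (249.3)²) = 251.4 N; direction = atan2(249.3, -32.15) = 97.3°.

θ ≈ 97.3°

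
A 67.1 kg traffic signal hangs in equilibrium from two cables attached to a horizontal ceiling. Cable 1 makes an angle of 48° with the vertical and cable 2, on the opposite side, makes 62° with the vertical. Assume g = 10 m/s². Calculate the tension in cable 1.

T_1 ≈ 630 N

Angles from the horizontal: cable 1 is 90° − 48° = 42°, cable 2 is 90° − 62° = 28°.
Weight W = 67.1 × 10 = 671 N acts straight down.
Horizontal: T_1 cos 42° = T_2 cos 28°  →  T_2 = 0.8417 T_1.
Vertical: T_1 sin 42° + T_2 sin 28° = 671.
Substituting the horizontal relation into the vertical equation gives 1.064 T_1 = 671, so T_1 = 630.5 N.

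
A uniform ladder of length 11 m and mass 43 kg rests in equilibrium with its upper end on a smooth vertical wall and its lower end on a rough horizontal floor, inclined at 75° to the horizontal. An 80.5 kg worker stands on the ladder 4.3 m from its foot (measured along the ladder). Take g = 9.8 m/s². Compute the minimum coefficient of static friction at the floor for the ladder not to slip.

μ_min ≈ 0.115

ΣF_y = 0: N_floor = 43×9.8 + 80.5×9.8 = 1210.3 N.
Torques about the foot: N_wall · 11 sin 75° = 43×9.8×5.5 cos 75° + 80.5×9.8×4.3 cos 75° → N_wall = 139.09 N.
ΣF_x = 0: f_floor = N_wall = 139.09 N.
μ_min = f_floor / N_floor = 139.09 / 1210.3 = 0.1149.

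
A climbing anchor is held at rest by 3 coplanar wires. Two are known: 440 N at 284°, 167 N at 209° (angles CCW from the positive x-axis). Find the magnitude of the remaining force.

Sum the known components: ΣF_x = -39.62 N, ΣF_y = -507.9 N.
For equilibrium the remaining force must supply (−ΣF_x, −ΣF_y) = (39.62, 507.9) N.
Magnitude = √((39.62)² + (507.9)²) = 509.4 N; direction = atan2(507.9, 39.62) = 85.5°.

F ≈ 509 N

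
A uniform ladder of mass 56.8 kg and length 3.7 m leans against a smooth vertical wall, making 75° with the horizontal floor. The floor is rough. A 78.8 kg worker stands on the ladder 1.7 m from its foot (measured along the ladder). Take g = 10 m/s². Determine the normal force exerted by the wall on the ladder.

Torques about the foot: N_wall · 3.7 sin 75° = 56.8×10×1.85 cos 75° + 78.8×10×1.7 cos 75° → N_wall = 173.11 N.

N_wall ≈ 173 N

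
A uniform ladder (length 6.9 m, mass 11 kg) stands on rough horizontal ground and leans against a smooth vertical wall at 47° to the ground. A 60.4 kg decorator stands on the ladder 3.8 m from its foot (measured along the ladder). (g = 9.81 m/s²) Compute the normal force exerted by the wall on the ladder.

Torques about the foot: N_wall · 6.9 sin 47° = 11×9.81×3.45 cos 47° + 60.4×9.81×3.8 cos 47° → N_wall = 354.61 N.

N_wall ≈ 355 N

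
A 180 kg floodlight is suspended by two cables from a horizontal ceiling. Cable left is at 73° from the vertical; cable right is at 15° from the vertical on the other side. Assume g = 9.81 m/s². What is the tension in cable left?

Angles from the horizontal: cable left is 90° − 73° = 17°, cable right is 90° − 15° = 75°.
Weight W = 180 × 9.81 = 1766 N acts straight down.
Horizontal: T_left cos 17° = T_right cos 75°  →  T_right = 3.695 T_left.
Vertical: T_left sin 17° + T_right sin 75° = 1766.
Substituting the horizontal relation into the vertical equation gives 3.861 T_left = 1766, so T_left = 457.3 N.

T_left ≈ 457 N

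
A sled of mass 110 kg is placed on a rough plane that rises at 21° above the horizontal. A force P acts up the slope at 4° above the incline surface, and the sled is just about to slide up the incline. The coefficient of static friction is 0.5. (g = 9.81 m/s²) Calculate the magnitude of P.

On the verge of sliding up the incline, friction equals μN and acts down the slope.
Perpendicular: N + P sin 4° = W cos 21° = 1007 N.
Along incline: P cos 4° = W sin 21° + μN  with W sin 21° = 386.7 N.
Solving the pair for P and N: P = 862.4 N, N = 947.3 N (and f = μN = 473.6 N).

P ≈ 862 N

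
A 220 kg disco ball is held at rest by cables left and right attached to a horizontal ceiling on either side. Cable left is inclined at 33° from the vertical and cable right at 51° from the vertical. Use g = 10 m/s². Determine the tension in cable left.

T_left ≈ 1720 N

Angles from the horizontal: cable left is 90° − 33° = 57°, cable right is 90° − 51° = 39°.
Weight W = 220 × 10 = 2200 N acts straight down.
Horizontal: T_left cos 57° = T_right cos 39°  →  T_right = 0.7008 T_left.
Vertical: T_left sin 57° + T_right sin 39° = 2200.
Substituting the horizontal relation into the vertical equation gives 1.28 T_left = 2200, so T_left = 1719 N.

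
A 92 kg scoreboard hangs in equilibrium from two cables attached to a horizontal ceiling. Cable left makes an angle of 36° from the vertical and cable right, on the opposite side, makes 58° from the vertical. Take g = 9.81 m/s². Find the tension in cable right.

Angles from the horizontal: cable left is 90° − 36° = 54°, cable right is 90° − 58° = 32°.
Weight W = 92 × 9.81 = 902.5 N acts straight down.
Horizontal: T_left cos 54° = T_right cos 32°  →  T_left = 1.443 T_right.
Vertical: T_left sin 54° + T_right sin 32° = 902.5.
Substituting the horizontal relation into the vertical equation gives 1.697 T_right = 902.5, so T_right = 531.8 N.

T_right ≈ 532 N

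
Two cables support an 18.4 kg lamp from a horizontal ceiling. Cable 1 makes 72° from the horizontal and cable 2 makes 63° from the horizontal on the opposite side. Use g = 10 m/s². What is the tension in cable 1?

Weight W = 18.4 × 10 = 184 N acts straight down.
Horizontal: T_1 cos 72° = T_2 cos 63°  →  T_2 = 0.6807 T_1.
Vertical: T_1 sin 72° + T_2 sin 63° = 184.
Substituting the horizontal relation into the vertical equation gives 1.558 T_1 = 184, so T_1 = 118.1 N.

T_1 ≈ 118 N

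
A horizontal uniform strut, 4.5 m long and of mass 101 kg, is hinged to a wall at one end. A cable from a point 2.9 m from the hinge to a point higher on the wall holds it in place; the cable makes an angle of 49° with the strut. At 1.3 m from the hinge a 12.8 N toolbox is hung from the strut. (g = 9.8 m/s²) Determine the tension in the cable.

Take torques about the hinge: T sin 49° · 2.9 = 101×9.8×2.25 + 12.8×1.3 = 2243.7 N·m.
So T = 2243.7 / (0.7547 × 2.9) = 1025.1 N.

T ≈ 1030 N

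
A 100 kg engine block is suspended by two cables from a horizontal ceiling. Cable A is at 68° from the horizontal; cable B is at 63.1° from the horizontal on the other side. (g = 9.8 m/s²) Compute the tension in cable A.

T_A ≈ 588 N

Weight W = 100 × 9.8 = 980 N acts straight down.
Horizontal: T_A cos 68° = T_B cos 63.1°  →  T_B = 0.828 T_A.
Vertical: T_A sin 68° + T_B sin 63.1° = 980.
Substituting the horizontal relation into the vertical equation gives 1.666 T_A = 980, so T_A = 588.4 N.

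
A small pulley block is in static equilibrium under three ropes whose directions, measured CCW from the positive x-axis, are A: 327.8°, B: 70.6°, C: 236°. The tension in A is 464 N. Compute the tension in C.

T_C ≈ 1800 N

Resolve: ΣF_x = 464 cos 327.8° + T_B cos 70.6° + T_C cos 236° = 0.
        ΣF_y = 464 sin 327.8° + T_B sin 70.6° + T_C sin 236° = 0.
The known terms sum to (392.6, -247.3) N, so 0.3322 T_B − 0.5592 T_C = -392.6 and 0.9432 T_B − 0.8290 T_C = 247.3.
Solving simultaneously: T_B = 1840 N, T_C = 1795 N.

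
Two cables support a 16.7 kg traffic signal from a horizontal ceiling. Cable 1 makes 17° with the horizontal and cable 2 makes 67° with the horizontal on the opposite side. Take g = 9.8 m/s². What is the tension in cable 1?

Weight W = 16.7 × 9.8 = 163.7 N acts straight down.
Horizontal: T_1 cos 17° = T_2 cos 67°  →  T_2 = 2.447 T_1.
Vertical: T_1 sin 17° + T_2 sin 67° = 163.7.
Substituting the horizontal relation into the vertical equation gives 2.545 T_1 = 163.7, so T_1 = 64.3 N.

T_1 ≈ 64.3 N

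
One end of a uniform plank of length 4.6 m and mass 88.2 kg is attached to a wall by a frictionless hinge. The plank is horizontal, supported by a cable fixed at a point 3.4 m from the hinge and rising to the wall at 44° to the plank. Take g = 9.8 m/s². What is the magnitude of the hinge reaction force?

|H| ≈ 667 N

Take torques about the hinge: T sin 44° · 3.4 = 88.2×9.8×2.3 = 1988 N·m.
So T = 1988 / (0.6947 × 3.4) = 841.73 N.
ΣF_x = 0: H_x = T cos 44° = 605.49 N.
ΣF_y = 0: H_y = (88.2×9.8) − T sin 44° = 864.36 − 584.71 = 279.65 N.
|H| = √(H_x² + H_y²) = √((605.49)² + (279.65)²) = 666.95 N.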